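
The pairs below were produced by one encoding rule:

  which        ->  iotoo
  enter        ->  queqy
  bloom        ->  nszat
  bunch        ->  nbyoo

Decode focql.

three

Shifts by position in which: pos 0: w→i (+12), pos 1: h→o (+7), pos 2: i→t (+11), pos 3: c→o (+12), pos 4: h→o (+7) — repeating every 3. The shifts repeat in a cycle of length 3: positions 0,1,… shift by +12, +7, +11, then the pattern repeats.
Decoding focql: f−12=t, o−7=h, c−11=r, q−12=e, l−7=e.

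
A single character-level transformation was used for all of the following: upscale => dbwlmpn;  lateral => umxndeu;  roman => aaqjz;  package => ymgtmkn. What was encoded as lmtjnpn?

Shifts by position in upscale: pos 0: u→d (+9), pos 1: p→b (+12), pos 2: s→w (+4), pos 3: c→l (+9), pos 4: a→m (+12), pos 5: l→p (+4) — repeating every 3. It's a Vigenère-style cipher with numeric key [9,12,4]: position i shifts by key[i mod 3].
Undoing it on lmtjnpn: l−9=c, m−12=a, t−4=p, j−9=a, n−12=b, p−4=l, n−9=e.

capable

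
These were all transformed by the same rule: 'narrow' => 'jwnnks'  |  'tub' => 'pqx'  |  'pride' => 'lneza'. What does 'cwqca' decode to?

gauge

Every letter moves 22 places later in the alphabet, wrapping around z→a.
Undoing it on cwqca: c−22=g, w−22=a, q−22=u, c−22=g, a−22=e.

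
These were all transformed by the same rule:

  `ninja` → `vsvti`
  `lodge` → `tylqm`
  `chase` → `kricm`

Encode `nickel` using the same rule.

Shifts by position in ninja: pos 0: n→v (+8), pos 1: i→s (+10), pos 2: n→v (+8), pos 3: j→t (+10) — repeating every 2. The shifts repeat in a cycle of length 2: positions 0,1,… shift by +8, +10, then the pattern repeats.
On nickel: n+8=v, i+10=s, c+8=k, k+10=u, e+8=m, l+10=v.

vskumv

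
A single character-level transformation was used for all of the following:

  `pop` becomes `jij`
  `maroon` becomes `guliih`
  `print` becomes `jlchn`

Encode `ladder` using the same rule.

fuxxyl

Compare letters: p→j is +20, o→i is +20, p→j is +20 — a constant shift. Every letter moves 20 places later in the alphabet, wrapping around z→a.
For ladder: l+20=f, a+20=u, d+20=x, d+20=x, e+20=y, r+20=l.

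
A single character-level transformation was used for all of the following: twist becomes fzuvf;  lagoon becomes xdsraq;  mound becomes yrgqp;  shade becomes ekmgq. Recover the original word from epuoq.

Shifts by position in twist: pos 0: t→f (+12), pos 1: w→z (+3), pos 2: i→u (+12), pos 3: s→v (+3) — repeating every 2. A repeating key of period 2 is used — shifts +12, +3 over and over.
Reversing it on epuoq: e−12=s, p−3=m, u−12=i, o−3=l, q−12=e.

smile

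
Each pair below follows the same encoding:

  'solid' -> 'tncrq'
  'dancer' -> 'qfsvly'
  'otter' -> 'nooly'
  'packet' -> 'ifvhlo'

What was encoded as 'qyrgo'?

drift

s(18)→t(19) and o(14)→n(13) fit y≡21x+5 (mod 26); the inverse of 21 mod 26 is 5. Treating letters as 0–25, the rule is x ↦ 21x + 5 (mod 26).
Undoing it on qyrgo: q(16)→5·(16−5)≡3=d; y(24)→5·(24−5)≡17=r; r(17)→5·(17−5)≡8=i; g(6)→5·(6−5)≡5=f; o(14)→5·(14−5)≡19=t (all mod 26).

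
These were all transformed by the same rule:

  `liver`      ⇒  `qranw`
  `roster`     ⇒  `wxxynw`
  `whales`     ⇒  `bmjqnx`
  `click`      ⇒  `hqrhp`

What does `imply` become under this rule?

The shift depends on letter class: consonant l→q is +5, but vowel i→r is +9. The rule splits by letter class: vowels +9, consonants +5.
For imply: i(vowel)+9=r, m(cons)+5=r, p(cons)+5=u, l(cons)+5=q, y(cons)+5=d.

rruqd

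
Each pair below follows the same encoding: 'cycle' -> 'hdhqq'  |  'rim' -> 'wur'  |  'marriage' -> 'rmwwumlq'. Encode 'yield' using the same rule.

The shift depends on letter class: consonant c→h is +5, but vowel e→q is +12. The rule splits by letter class: vowels +12, consonants +5.
On yield: y(cons)+5=d, i(vowel)+12=u, e(vowel)+12=q, l(cons)+5=q, d(cons)+5=i.

duqqi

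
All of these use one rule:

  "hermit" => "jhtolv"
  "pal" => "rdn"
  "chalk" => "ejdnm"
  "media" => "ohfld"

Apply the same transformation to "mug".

oxi

Vowels shift forward by 3 and consonants shift forward by 2.
Applying it to mug: m(cons)+2=o, u(vowel)+3=x, g(cons)+2=i.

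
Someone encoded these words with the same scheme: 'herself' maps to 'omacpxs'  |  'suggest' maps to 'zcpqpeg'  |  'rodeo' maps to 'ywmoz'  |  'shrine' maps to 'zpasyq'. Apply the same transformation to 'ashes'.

haqod

In herself: h→o is +7, e→m is +8, r→a is +9, s→c is +10 — the shift increases by 1 each position. The shift increases by 1 at each position, starting from +7: 7, 8, 9, ….
For ashes: a+7=h, s+8=a, h+9=q, e+10=o, s+11=d.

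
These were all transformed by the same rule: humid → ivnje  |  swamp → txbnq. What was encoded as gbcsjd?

Compare letters: h→i is +1, u→v is +1, m→n is +1 — a constant shift. It's a constant shift of +1 (ROT1).
Decoding gbcsjd: g−1=f, b−1=a, c−1=b, s−1=r, j−1=i, d−1=c.

fabric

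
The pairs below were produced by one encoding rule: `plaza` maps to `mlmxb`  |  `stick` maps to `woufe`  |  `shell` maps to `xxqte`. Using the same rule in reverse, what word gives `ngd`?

rub

The output letters match the input read backwards, each shifted +12: plaza reversed is azalp. Two steps: reverse the string, then apply a Caesar shift of +12.
Reversing it on ngd: shift back: n−12=b, g−12=u, d−12=r → bur; then reverse → rub.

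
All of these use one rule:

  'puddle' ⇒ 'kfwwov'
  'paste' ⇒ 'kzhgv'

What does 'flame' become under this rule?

uoznv

Each pair mirrors across the alphabet (p↔k, u↔f, d↔w): positions sum to 25. Each letter is replaced by its mirror in the alphabet: a↔z, b↔y, c↔x, and so on (the Atbash cipher).
For flame: f↔u, l↔o, a↔z, m↔n, e↔v.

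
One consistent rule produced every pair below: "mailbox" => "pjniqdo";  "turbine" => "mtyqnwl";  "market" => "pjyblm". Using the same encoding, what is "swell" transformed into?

fhlii

m(12)→p(15) and a(0)→j(9) fit y≡7x+9 (mod 26); the inverse of 7 mod 26 is 15. This is an affine cipher: with a=0,…,z=25, each position x becomes (7x+9) mod 26.
Applying it to swell: s(18)→7·18+9≡5=f; w(22)→7·22+9≡7=h; e(4)→7·4+9≡11=l; l(11)→7·11+9≡8=i; l(11)→7·11+9≡8=i (all mod 26).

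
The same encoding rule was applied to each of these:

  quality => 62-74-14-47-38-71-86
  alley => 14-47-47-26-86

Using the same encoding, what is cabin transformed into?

20-14-17-38-53

Each letter becomes 3×(its alphabet position, a=1..z=26) + 11.
On cabin: c=3→20, a=1→14, b=2→17, i=9→38, n=14→53.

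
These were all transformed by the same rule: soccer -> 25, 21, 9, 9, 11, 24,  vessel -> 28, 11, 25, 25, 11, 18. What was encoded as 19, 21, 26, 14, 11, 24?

mother

s is letter #19 and maps to 25: an offset of 6. Letters become their 1-based position plus 6 (so a→7, b→8, …).
Decoding 19, 21, 26, 14, 11, 24: 19→(19−6)÷1=13=m, 21→(21−6)÷1=15=o, 26→(26−6)÷1=20=t, 14→(14−6)÷1=8=h, 11→(11−6)÷1=5=e, 24→(24−6)÷1=18=r.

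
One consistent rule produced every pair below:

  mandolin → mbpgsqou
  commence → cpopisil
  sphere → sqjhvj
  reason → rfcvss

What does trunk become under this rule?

tswqo

In mandolin: m→m is +0, a→b is +1, n→p is +2, d→g is +3 — the shift increases by 1 each position. Letter i (0-indexed) is shifted by i+0, so successive shifts are 0, 1, 2, ….
For trunk: t+0=t, r+1=s, u+2=w, n+3=q, k+4=o.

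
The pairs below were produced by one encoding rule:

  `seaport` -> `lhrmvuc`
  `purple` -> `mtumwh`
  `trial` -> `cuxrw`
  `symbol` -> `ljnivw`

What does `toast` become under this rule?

cvrlc

Each letter's alphabet position (a=0..z=25) is mapped through 17·x+17 mod 26 — an affine cipher.
For toast: t(19)→17·19+17≡2=c; o(14)→17·14+17≡21=v; a(0)→17·0+17≡17=r; s(18)→17·18+17≡11=l; t(19)→17·19+17≡2=c (all mod 26).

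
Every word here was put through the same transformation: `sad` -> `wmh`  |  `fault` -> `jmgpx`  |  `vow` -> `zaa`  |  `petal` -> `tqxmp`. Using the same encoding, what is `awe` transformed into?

maq

The shift depends on letter class: consonant s→w is +4, but vowel a→m is +12. Vowels shift forward by 12 and consonants shift forward by 4.
For awe: a(vowel)+12=m, w(cons)+4=a, e(vowel)+12=q.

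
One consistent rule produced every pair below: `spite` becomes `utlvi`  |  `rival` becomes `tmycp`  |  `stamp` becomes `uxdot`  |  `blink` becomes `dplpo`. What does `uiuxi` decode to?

The shifts repeat in a cycle of length 3: positions 0,1,… shift by +2, +4, +3, then the pattern repeats.
Decoding uiuxi: u−2=s, i−4=e, u−3=r, x−2=v, i−4=e.

serve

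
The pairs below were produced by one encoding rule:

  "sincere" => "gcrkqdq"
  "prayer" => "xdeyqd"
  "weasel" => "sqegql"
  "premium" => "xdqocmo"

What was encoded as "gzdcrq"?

s(18)→g(6) and i(8)→c(2) fit y≡3x+4 (mod 26); the inverse of 3 mod 26 is 9. This is an affine cipher: with a=0,…,z=25, each position x becomes (3x+4) mod 26.
Reversing it on gzdcrq: g(6)→9·(6−4)≡18=s; z(25)→9·(25−4)≡7=h; d(3)→9·(3−4)≡17=r; c(2)→9·(2−4)≡8=i; r(17)→9·(17−4)≡13=n; q(16)→9·(16−4)≡4=e (all mod 26).

shrine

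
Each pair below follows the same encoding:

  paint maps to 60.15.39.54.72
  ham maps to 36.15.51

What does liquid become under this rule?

With a=1..z=26, the number is 3·pos + 12.
On liquid: l=12→48, i=9→39, q=17→63, u=21→75, i=9→39, d=4→24.

48.39.63.75.39.24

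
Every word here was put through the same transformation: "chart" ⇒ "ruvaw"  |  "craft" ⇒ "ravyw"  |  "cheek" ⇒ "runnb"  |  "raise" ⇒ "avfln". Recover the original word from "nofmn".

c(2)→r(17) and h(7)→u(20) fit y≡11x+21 (mod 26); the inverse of 11 mod 26 is 19. This is an affine cipher: with a=0,…,z=25, each position x becomes (11x+21) mod 26.
Decoding nofmn: n(13)→19·(13−21)≡4=e; o(14)→19·(14−21)≡23=x; f(5)→19·(5−21)≡8=i; m(12)→19·(12−21)≡11=l; n(13)→19·(13−21)≡4=e (all mod 26).

exile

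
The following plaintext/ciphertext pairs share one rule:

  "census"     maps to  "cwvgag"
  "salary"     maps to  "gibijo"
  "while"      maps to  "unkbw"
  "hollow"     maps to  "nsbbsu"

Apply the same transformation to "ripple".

jkppbw

c(2)→c(2) and e(4)→w(22) fit y≡23x+8 (mod 26); the inverse of 23 mod 26 is 17. Treating letters as 0–25, the rule is x ↦ 23x + 8 (mod 26).
Applying it to ripple: r(17)→23·17+8≡9=j; i(8)→23·8+8≡10=k; p(15)→23·15+8≡15=p; p(15)→23·15+8≡15=p; l(11)→23·11+8≡1=b; e(4)→23·4+8≡22=w (all mod 26).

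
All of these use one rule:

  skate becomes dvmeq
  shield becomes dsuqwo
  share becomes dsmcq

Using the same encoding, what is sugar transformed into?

dgrmc

The shift depends on letter class: consonant s→d is +11, but vowel a→m is +12. Two shifts are in play — +12 for a/e/i/o/u, +11 for every other letter.
For sugar: s(cons)+11=d, u(vowel)+12=g, g(cons)+11=r, a(vowel)+12=m, r(cons)+11=c.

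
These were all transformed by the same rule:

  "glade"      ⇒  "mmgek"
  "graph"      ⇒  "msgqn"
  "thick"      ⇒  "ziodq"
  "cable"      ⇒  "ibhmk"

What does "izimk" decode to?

cycle

A repeating key of period 2 is used — shifts +6, +1 over and over.
Reversing it on izimk: i−6=c, z−1=y, i−6=c, m−1=l, k−6=e.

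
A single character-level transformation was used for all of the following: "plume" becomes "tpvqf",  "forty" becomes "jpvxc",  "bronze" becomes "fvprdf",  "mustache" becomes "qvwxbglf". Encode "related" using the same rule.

The shift depends on letter class: consonant p→t is +4, but vowel u→v is +1. Vowels shift forward by 1 and consonants shift forward by 4.
On related: r(cons)+4=v, e(vowel)+1=f, l(cons)+4=p, a(vowel)+1=b, t(cons)+4=x, e(vowel)+1=f, d(cons)+4=h.

vfpbxfh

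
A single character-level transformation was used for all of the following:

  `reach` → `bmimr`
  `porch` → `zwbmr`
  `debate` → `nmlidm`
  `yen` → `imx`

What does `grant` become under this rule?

qbixd

The shift depends on letter class: consonant r→b is +10, but vowel e→m is +8. The rule splits by letter class: vowels +8, consonants +10.
On grant: g(cons)+10=q, r(cons)+10=b, a(vowel)+8=i, n(cons)+10=x, t(cons)+10=d.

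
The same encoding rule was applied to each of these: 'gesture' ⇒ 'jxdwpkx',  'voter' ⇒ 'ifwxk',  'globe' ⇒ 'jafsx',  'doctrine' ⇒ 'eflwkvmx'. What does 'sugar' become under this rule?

g(6)→j(9) and e(4)→x(23) fit y≡19x+25 (mod 26); the inverse of 19 mod 26 is 11. Treating letters as 0–25, the rule is x ↦ 19x + 25 (mod 26).
On sugar: s(18)→19·18+25≡3=d; u(20)→19·20+25≡15=p; g(6)→19·6+25≡9=j; a(0)→19·0+25≡25=z; r(17)→19·17+25≡10=k (all mod 26).

dpjzk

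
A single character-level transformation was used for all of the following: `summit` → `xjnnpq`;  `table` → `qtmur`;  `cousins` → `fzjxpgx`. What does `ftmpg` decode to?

cabin

s(18)→x(23) and u(20)→j(9) fit y≡19x+19 (mod 26); the inverse of 19 mod 26 is 11. This is an affine cipher: with a=0,…,z=25, each position x becomes (19x+19) mod 26.
Undoing it on ftmpg: f(5)→11·(5−19)≡2=c; t(19)→11·(19−19)≡0=a; m(12)→11·(12−19)≡1=b; p(15)→11·(15−19)≡8=i; g(6)→11·(6−19)≡13=n (all mod 26).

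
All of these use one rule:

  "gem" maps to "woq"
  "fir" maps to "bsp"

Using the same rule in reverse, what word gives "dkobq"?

The output letters match the input read backwards, each shifted +10: gem reversed is meg. The word is reversed, then every letter is shifted forward by 10.
Decoding dkobq: shift back: d−10=t, k−10=a, o−10=e, b−10=r, q−10=g → taerg; then reverse → great.

great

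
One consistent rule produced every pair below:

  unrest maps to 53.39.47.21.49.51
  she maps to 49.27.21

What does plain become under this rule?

u(#21)→53 and n(#14)→39: differences scale by 2, so n = 2·pos + 11. With a=1..z=26, the number is 2·pos + 11.
On plain: p=16→43, l=12→35, a=1→13, i=9→29, n=14→39.

43.35.13.29.39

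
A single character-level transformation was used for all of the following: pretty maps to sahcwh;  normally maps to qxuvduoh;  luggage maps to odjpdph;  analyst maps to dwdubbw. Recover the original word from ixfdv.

focus

Shifts by position in pretty: pos 0: p→s (+3), pos 1: r→a (+9), pos 2: e→h (+3), pos 3: t→c (+9) — repeating every 2. It's a Vigenère-style cipher with numeric key [3,9]: position i shifts by key[i mod 2].
Reversing it on ixfdv: i−3=f, x−9=o, f−3=c, d−9=u, v−3=s.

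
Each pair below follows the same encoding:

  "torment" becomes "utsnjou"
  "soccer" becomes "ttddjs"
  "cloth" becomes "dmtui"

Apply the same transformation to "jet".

The shift depends on letter class: consonant t→u is +1, but vowel o→t is +5. Vowels shift forward by 5 and consonants shift forward by 1.
Applying it to jet: j(cons)+1=k, e(vowel)+5=j, t(cons)+1=u.

kju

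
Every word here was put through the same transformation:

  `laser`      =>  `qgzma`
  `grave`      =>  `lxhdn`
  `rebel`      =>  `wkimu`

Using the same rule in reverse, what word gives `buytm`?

world

In laser: l→q is +5, a→g is +6, s→z is +7, e→m is +8 — the shift increases by 1 each position. Each letter shifts forward by (position + 5), i.e. 5, 6, 7, … — the shift grows by one for each successive letter.
Undoing it on buytm: b−5=w, u−6=o, y−7=r, t−8=l, m−9=d.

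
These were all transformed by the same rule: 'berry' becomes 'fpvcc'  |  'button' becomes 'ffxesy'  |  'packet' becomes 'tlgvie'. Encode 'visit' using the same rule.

ztwtx

Shifts by position in berry: pos 0: b→f (+4), pos 1: e→p (+11), pos 2: r→v (+4), pos 3: r→c (+11) — repeating every 2. The shifts repeat in a cycle of length 2: positions 0,1,… shift by +4, +11, then the pattern repeats.
For visit: v+4=z, i+11=t, s+4=w, i+11=t, t+4=x.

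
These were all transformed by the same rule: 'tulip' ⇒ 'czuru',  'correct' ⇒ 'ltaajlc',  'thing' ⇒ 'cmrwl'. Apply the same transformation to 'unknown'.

dstwtfw

Shifts by position in tulip: pos 0: t→c (+9), pos 1: u→z (+5), pos 2: l→u (+9), pos 3: i→r (+9), pos 4: p→u (+5) — repeating every 3. A repeating key of period 3 is used — shifts +9, +5, +9 over and over.
On unknown: u+9=d, n+5=s, k+9=t, n+9=w, o+5=t, w+9=f, n+9=w.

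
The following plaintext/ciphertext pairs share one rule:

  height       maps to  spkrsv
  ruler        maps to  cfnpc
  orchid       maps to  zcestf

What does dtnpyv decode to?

silent

Shifts by position in height: pos 0: h→s (+11), pos 1: e→p (+11), pos 2: i→k (+2), pos 3: g→r (+11), pos 4: h→s (+11), pos 5: t→v (+2) — repeating every 3. A repeating key of period 3 is used — shifts +11, +11, +2 over and over.
Decoding dtnpyv: d−11=s, t−11=i, n−2=l, p−11=e, y−11=n, v−2=t.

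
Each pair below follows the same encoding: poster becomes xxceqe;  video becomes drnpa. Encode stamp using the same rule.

In poster: p→x is +8, o→x is +9, s→c is +10, t→e is +11 — the shift increases by 1 each position. Letter i (0-indexed) is shifted by i+8, so successive shifts are 8, 9, 10, ….
On stamp: s+8=a, t+9=c, a+10=k, m+11=x, p+12=b.

ackxb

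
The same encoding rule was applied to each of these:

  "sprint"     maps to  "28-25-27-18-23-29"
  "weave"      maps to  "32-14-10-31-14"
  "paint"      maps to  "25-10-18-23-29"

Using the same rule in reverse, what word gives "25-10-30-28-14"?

s is letter #19 and maps to 28: an offset of 9. The number is (letter's place in the alphabet, a=1) + 9.
Decoding 25-10-30-28-14: 25→(25−9)÷1=16=p, 10→(10−9)÷1=1=a, 30→(30−9)÷1=21=u, 28→(28−9)÷1=19=s, 14→(14−9)÷1=5=e.

pause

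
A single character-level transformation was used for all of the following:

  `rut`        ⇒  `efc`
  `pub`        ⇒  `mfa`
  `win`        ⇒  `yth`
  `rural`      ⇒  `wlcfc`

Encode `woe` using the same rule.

The output letters match the input read backwards, each shifted +11: rut reversed is tur. Read the word backwards and shift each letter +11.
On woe: reverse → eow; then shift: e+11=p, o+11=z, w+11=h.

pzh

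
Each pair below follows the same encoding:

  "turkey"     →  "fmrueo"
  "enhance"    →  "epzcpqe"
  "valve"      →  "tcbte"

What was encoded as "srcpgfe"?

t(19)→f(5) and u(20)→m(12) fit y≡7x+2 (mod 26); the inverse of 7 mod 26 is 15. Each letter's alphabet position (a=0..z=25) is mapped through 7·x+2 mod 26 — an affine cipher.
Decoding srcpgfe: s(18)→15·(18−2)≡6=g; r(17)→15·(17−2)≡17=r; c(2)→15·(2−2)≡0=a; p(15)→15·(15−2)≡13=n; g(6)→15·(6−2)≡8=i; f(5)→15·(5−2)≡19=t; e(4)→15·(4−2)≡4=e (all mod 26).

granite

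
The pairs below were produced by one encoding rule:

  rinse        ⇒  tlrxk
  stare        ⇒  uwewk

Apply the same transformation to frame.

huerk

Letter i (0-indexed) is shifted by i+2, so successive shifts are 2, 3, 4, ….
On frame: f+2=h, r+3=u, a+4=e, m+5=r, e+6=k.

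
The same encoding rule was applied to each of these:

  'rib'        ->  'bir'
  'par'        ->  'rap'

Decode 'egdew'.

wedge

The output letters match the input read backwards: rib reversed is bir. The word is simply reversed.
Reversing it on egdew: then reverse → wedge.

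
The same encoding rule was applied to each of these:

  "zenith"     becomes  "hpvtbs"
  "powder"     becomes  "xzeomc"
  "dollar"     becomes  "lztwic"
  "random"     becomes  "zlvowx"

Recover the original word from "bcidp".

trash

Shifts by position in zenith: pos 0: z→h (+8), pos 1: e→p (+11), pos 2: n→v (+8), pos 3: i→t (+11) — repeating every 2. The shifts repeat in a cycle of length 2: positions 0,1,… shift by +8, +11, then the pattern repeats.
Reversing it on bcidp: b−8=t, c−11=r, i−8=a, d−11=s, p−8=h.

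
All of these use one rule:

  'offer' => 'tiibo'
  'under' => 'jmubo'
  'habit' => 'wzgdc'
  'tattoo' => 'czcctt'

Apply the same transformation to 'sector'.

Treating letters as 0–25, the rule is x ↦ 7x + 25 (mod 26).
Applying it to sector: s(18)→7·18+25≡21=v; e(4)→7·4+25≡1=b; c(2)→7·2+25≡13=n; t(19)→7·19+25≡2=c; o(14)→7·14+25≡19=t; r(17)→7·17+25≡14=o (all mod 26).

vbncto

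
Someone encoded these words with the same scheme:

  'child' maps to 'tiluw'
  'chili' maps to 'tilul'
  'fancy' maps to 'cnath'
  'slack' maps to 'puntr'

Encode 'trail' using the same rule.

smnlu

Treating letters as 0–25, the rule is x ↦ 3x + 13 (mod 26).
Applying it to trail: t(19)→3·19+13≡18=s; r(17)→3·17+13≡12=m; a(0)→3·0+13≡13=n; i(8)→3·8+13≡11=l; l(11)→3·11+13≡20=u (all mod 26).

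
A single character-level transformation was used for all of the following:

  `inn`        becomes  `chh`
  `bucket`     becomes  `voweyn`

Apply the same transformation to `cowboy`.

Compare letters: i→c is +20, n→h is +20, n→h is +20 — a constant shift. Each letter is shifted forward by 20 in the alphabet (a Caesar shift of +20).
Applying it to cowboy: c+20=w, o+20=i, w+20=q, b+20=v, o+20=i, y+20=s.

wiqvis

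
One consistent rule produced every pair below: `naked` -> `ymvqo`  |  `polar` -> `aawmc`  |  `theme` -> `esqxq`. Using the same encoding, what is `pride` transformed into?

The shift depends on letter class: consonant n→y is +11, but vowel a→m is +12. The rule splits by letter class: vowels +12, consonants +11.
Applying it to pride: p(cons)+11=a, r(cons)+11=c, i(vowel)+12=u, d(cons)+11=o, e(vowel)+12=q.

acuoq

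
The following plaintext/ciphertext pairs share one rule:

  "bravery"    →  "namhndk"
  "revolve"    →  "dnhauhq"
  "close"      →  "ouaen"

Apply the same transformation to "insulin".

Shifts by position in bravery: pos 0: b→n (+12), pos 1: r→a (+9), pos 2: a→m (+12), pos 3: v→h (+12), pos 4: e→n (+9), pos 5: r→d (+12) — repeating every 3. It's a Vigenère-style cipher with numeric key [12,9,12]: position i shifts by key[i mod 3].
For insulin: i+12=u, n+9=w, s+12=e, u+12=g, l+9=u, i+12=u, n+12=z.

uweguuz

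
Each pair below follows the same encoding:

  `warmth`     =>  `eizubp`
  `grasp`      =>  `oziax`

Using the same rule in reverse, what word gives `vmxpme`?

Compare letters: w→e is +8, a→i is +8, r→z is +8 — a constant shift. Each letter is shifted forward by 8 in the alphabet (a Caesar shift of +8).
Reversing it on vmxpme: v−8=n, m−8=e, x−8=p, p−8=h, m−8=e, e−8=w.

nephew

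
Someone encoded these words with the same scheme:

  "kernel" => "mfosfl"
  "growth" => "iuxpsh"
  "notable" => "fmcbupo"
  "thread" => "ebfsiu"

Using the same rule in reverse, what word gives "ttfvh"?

Two steps: reverse the string, then apply a Caesar shift of +1.
Reversing it on ttfvh: shift back: t−1=s, t−1=s, f−1=e, v−1=u, h−1=g → sseug; then reverse → guess.

guess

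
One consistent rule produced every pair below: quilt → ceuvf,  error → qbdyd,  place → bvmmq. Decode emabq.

score

Shifts by position in quilt: pos 0: q→c (+12), pos 1: u→e (+10), pos 2: i→u (+12), pos 3: l→v (+10) — repeating every 2. A repeating key of period 2 is used — shifts +12, +10 over and over.
Reversing it on emabq: e−12=s, m−10=c, a−12=o, b−10=r, q−12=e.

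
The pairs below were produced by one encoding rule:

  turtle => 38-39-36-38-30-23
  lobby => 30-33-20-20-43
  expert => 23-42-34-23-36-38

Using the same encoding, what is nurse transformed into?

t is letter #20 and maps to 38: an offset of 18. Letters become their 1-based position plus 18 (so a→19, b→20, …).
For nurse: n=14→32, u=21→39, r=18→36, s=19→37, e=5→23.

32-39-36-37-23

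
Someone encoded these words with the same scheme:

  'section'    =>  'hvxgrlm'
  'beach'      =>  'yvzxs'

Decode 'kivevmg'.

Each pair mirrors across the alphabet (s↔h, e↔v, c↔x): positions sum to 25. This is the alphabet-reversal cipher (Atbash): a becomes z, b becomes y, etc.
Undoing it on kivevmg: k↔p, i↔r, v↔e, e↔v, v↔e, m↔n, g↔t.

prevent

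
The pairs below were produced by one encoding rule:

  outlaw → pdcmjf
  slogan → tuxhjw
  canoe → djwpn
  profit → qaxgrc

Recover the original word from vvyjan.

Shifts by position in outlaw: pos 0: o→p (+1), pos 1: u→d (+9), pos 2: t→c (+9), pos 3: l→m (+1), pos 4: a→j (+9), pos 5: w→f (+9) — repeating every 3. A repeating key of period 3 is used — shifts +1, +9, +9 over and over.
Reversing it on vvyjan: v−1=u, v−9=m, y−9=p, j−1=i, a−9=r, n−9=e.

umpire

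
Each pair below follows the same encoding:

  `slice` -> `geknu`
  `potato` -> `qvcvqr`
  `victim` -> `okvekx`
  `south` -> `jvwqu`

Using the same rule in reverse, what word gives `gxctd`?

Read the word backwards and shift each letter +2.
Decoding gxctd: shift back: g−2=e, x−2=v, c−2=a, t−2=r, d−2=b → evarb; then reverse → brave.

brave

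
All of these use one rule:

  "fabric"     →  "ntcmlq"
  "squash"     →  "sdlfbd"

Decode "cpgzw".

The output letters match the input read backwards, each shifted +11: fabric reversed is cirbaf. Two steps: reverse the string, then apply a Caesar shift of +11.
Undoing it on cpgzw: shift back: c−11=r, p−11=e, g−11=v, z−11=o, w−11=l → revol; then reverse → lover.

lover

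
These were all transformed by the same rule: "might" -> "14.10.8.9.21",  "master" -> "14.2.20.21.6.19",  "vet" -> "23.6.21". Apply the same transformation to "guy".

m is letter #13 and maps to 14: an offset of 1. The number is (letter's place in the alphabet, a=1) + 1.
Applying it to guy: g=7→8, u=21→22, y=25→26.

8.22.26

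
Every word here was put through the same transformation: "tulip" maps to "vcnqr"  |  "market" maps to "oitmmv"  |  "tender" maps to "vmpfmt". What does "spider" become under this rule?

The shift depends on letter class: consonant t→v is +2, but vowel u→c is +8. Vowels shift forward by 8 and consonants shift forward by 2.
On spider: s(cons)+2=u, p(cons)+2=r, i(vowel)+8=q, d(cons)+2=f, e(vowel)+8=m, r(cons)+2=t.

urqfmt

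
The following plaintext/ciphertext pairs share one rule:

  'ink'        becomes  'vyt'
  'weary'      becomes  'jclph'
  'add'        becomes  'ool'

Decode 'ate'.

The output letters match the input read backwards, each shifted +11: ink reversed is kni. The word is reversed, then every letter is shifted forward by 11.
Decoding ate: shift back: a−11=p, t−11=i, e−11=t → pit; then reverse → tip.

tip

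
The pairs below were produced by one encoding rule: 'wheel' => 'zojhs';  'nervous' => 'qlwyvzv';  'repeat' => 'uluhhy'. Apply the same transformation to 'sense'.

Shifts by position in wheel: pos 0: w→z (+3), pos 1: h→o (+7), pos 2: e→j (+5), pos 3: e→h (+3), pos 4: l→s (+7) — repeating every 3. The shifts repeat in a cycle of length 3: positions 0,1,… shift by +3, +7, +5, then the pattern repeats.
Applying it to sense: s+3=v, e+7=l, n+5=s, s+3=v, e+7=l.

vlsvl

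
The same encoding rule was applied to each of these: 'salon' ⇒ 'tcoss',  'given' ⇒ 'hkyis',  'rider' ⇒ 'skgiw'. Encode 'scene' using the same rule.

In salon: s→t is +1, a→c is +2, l→o is +3, o→s is +4 — the shift increases by 1 each position. Letter i (0-indexed) is shifted by i+1, so successive shifts are 1, 2, 3, ….
For scene: s+1=t, c+2=e, e+3=h, n+4=r, e+5=j.

tehrj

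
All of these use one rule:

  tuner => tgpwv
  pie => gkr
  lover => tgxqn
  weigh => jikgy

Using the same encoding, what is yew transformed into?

yga

Two steps: reverse the string, then apply a Caesar shift of +2.
On yew: reverse → wey; then shift: w+2=y, e+2=g, y+2=a.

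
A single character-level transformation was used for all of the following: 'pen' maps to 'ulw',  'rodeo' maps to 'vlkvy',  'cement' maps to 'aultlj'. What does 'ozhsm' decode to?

The word is reversed, then every letter is shifted forward by 7.
Decoding ozhsm: shift back: o−7=h, z−7=s, h−7=a, s−7=l, m−7=f → hsalf; then reverse → flash.

flash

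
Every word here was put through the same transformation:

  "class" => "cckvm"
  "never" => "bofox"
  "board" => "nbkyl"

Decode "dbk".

art

Read the word backwards and shift each letter +10.
Undoing it on dbk: shift back: d−10=t, b−10=r, k−10=a → tra; then reverse → art.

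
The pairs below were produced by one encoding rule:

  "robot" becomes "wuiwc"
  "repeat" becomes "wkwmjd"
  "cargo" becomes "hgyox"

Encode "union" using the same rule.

ztpww

In robot: r→w is +5, o→u is +6, b→i is +7, o→w is +8 — the shift increases by 1 each position. The shift increases by 1 at each position, starting from +5: 5, 6, 7, ….
On union: u+5=z, n+6=t, i+7=p, o+8=w, n+9=w.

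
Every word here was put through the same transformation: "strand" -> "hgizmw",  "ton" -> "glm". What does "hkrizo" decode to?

Each pair mirrors across the alphabet (s↔h, t↔g, r↔i): positions sum to 25. This is the alphabet-reversal cipher (Atbash): a becomes z, b becomes y, etc.
Undoing it on hkrizo: h↔s, k↔p, r↔i, i↔r, z↔a, o↔l.

spiral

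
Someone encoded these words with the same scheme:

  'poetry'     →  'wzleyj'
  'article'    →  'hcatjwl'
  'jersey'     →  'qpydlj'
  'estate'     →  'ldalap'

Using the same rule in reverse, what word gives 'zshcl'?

The shifts repeat in a cycle of length 2: positions 0,1,… shift by +7, +11, then the pattern repeats.
Decoding zshcl: z−7=s, s−11=h, h−7=a, c−11=r, l−7=e.

share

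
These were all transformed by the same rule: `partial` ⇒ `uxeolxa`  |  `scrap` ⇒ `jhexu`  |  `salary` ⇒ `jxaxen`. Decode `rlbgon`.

eighty

p(15)→u(20) and a(0)→x(23) fit y≡5x+23 (mod 26); the inverse of 5 mod 26 is 21. Treating letters as 0–25, the rule is x ↦ 5x + 23 (mod 26).
Decoding rlbgon: r(17)→21·(17−23)≡4=e; l(11)→21·(11−23)≡8=i; b(1)→21·(1−23)≡6=g; g(6)→21·(6−23)≡7=h; o(14)→21·(14−23)≡19=t; n(13)→21·(13−23)≡24=y (all mod 26).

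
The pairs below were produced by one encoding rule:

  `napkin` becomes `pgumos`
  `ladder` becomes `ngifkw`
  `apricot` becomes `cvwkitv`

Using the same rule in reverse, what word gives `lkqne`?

jelly

Shifts by position in napkin: pos 0: n→p (+2), pos 1: a→g (+6), pos 2: p→u (+5), pos 3: k→m (+2), pos 4: i→o (+6), pos 5: n→s (+5) — repeating every 3. A repeating key of period 3 is used — shifts +2, +6, +5 over and over.
Reversing it on lkqne: l−2=j, k−6=e, q−5=l, n−2=l, e−6=y.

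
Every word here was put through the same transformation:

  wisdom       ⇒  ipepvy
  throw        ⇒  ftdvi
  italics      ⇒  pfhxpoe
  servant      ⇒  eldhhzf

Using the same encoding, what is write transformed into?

The shift depends on letter class: consonant w→i is +12, but vowel i→p is +7. Vowels shift forward by 7 and consonants shift forward by 12.
On write: w(cons)+12=i, r(cons)+12=d, i(vowel)+7=p, t(cons)+12=f, e(vowel)+7=l.

idpfl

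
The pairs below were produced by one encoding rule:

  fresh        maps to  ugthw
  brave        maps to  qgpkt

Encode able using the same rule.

pqat

Compare letters: f→u is +15, r→g is +15, e→t is +15 — a constant shift. Every letter moves 15 places later in the alphabet, wrapping around z→a.
On able: a+15=p, b+15=q, l+15=a, e+15=t.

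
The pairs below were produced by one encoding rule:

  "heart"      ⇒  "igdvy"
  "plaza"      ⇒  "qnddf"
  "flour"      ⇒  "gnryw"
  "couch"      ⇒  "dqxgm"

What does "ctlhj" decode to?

bride

In heart: h→i is +1, e→g is +2, a→d is +3, r→v is +4 — the shift increases by 1 each position. The shift increases by 1 at each position, starting from +1: 1, 2, 3, ….
Decoding ctlhj: c−1=b, t−2=r, l−3=i, h−4=d, j−5=e.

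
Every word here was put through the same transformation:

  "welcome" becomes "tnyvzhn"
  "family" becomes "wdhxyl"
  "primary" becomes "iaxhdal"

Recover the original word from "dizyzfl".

apology

w(22)→t(19) and e(4)→n(13) fit y≡9x+3 (mod 26); the inverse of 9 mod 26 is 3. This is an affine cipher: with a=0,…,z=25, each position x becomes (9x+3) mod 26.
Reversing it on dizyzfl: d(3)→3·(3−3)≡0=a; i(8)→3·(8−3)≡15=p; z(25)→3·(25−3)≡14=o; y(24)→3·(24−3)≡11=l; z(25)→3·(25−3)≡14=o; f(5)→3·(5−3)≡6=g; l(11)→3·(11−3)≡24=y (all mod 26).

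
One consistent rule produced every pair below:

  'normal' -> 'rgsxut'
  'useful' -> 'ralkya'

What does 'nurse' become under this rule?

The output letters match the input read backwards, each shifted +6: normal reversed is lamron. Read the word backwards and shift each letter +6.
Applying it to nurse: reverse → esrun; then shift: e+6=k, s+6=y, r+6=x, u+6=a, n+6=t.

kyxat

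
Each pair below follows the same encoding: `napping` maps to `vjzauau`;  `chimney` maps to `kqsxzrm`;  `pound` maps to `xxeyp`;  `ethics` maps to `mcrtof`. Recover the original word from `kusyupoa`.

In napping: n→v is +8, a→j is +9, p→z is +10, p→a is +11 — the shift increases by 1 each position. The shift increases by 1 at each position, starting from +8: 8, 9, 10, ….
Decoding kusyupoa: k−8=c, u−9=l, s−10=i, y−11=n, u−12=i, p−13=c, o−14=a, a−15=l.

clinical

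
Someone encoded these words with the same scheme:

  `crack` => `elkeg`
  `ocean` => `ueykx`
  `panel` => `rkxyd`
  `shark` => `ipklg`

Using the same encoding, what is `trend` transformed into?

flyxb

c(2)→e(4) and r(17)→l(11) fit y≡23x+10 (mod 26); the inverse of 23 mod 26 is 17. This is an affine cipher: with a=0,…,z=25, each position x becomes (23x+10) mod 26.
Applying it to trend: t(19)→23·19+10≡5=f; r(17)→23·17+10≡11=l; e(4)→23·4+10≡24=y; n(13)→23·13+10≡23=x; d(3)→23·3+10≡1=b (all mod 26).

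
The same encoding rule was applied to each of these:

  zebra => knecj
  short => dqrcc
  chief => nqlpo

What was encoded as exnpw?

token

It's a Vigenère-style cipher with numeric key [11,9,3]: position i shifts by key[i mod 3].
Undoing it on exnpw: e−11=t, x−9=o, n−3=k, p−11=e, w−9=n.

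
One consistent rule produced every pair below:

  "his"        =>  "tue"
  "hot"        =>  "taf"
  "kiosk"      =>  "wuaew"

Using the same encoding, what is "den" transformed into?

Compare letters: h→t is +12, i→u is +12, s→e is +12 — a constant shift. This is a Caesar cipher with shift 12.
On den: d+12=p, e+12=q, n+12=z.

pqz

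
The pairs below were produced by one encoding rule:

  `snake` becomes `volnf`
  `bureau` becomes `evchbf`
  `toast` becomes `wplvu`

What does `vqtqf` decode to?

spine

Shifts by position in snake: pos 0: s→v (+3), pos 1: n→o (+1), pos 2: a→l (+11), pos 3: k→n (+3), pos 4: e→f (+1) — repeating every 3. A repeating key of period 3 is used — shifts +3, +1, +11 over and over.
Decoding vqtqf: v−3=s, q−1=p, t−11=i, q−3=n, f−1=e.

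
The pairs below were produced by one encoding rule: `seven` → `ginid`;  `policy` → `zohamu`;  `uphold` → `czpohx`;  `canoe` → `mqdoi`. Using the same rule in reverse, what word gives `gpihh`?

s(18)→g(6) and e(4)→i(8) fit y≡11x+16 (mod 26); the inverse of 11 mod 26 is 19. Treating letters as 0–25, the rule is x ↦ 11x + 16 (mod 26).
Undoing it on gpihh: g(6)→19·(6−16)≡18=s; p(15)→19·(15−16)≡7=h; i(8)→19·(8−16)≡4=e; h(7)→19·(7−16)≡11=l; h(7)→19·(7−16)≡11=l (all mod 26).

shell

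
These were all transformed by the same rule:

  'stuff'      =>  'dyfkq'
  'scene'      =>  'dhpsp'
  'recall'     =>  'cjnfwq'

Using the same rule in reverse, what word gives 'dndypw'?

Shifts by position in stuff: pos 0: s→d (+11), pos 1: t→y (+5), pos 2: u→f (+11), pos 3: f→k (+5) — repeating every 2. The shifts repeat in a cycle of length 2: positions 0,1,… shift by +11, +5, then the pattern repeats.
Decoding dndypw: d−11=s, n−5=i, d−11=s, y−5=t, p−11=e, w−5=r.

sister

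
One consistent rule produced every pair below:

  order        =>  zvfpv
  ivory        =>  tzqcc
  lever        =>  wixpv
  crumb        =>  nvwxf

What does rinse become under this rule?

cmpdi

Shifts by position in order: pos 0: o→z (+11), pos 1: r→v (+4), pos 2: d→f (+2), pos 3: e→p (+11), pos 4: r→v (+4) — repeating every 3. It's a Vigenère-style cipher with numeric key [11,4,2]: position i shifts by key[i mod 3].
Applying it to rinse: r+11=c, i+4=m, n+2=p, s+11=d, e+4=i.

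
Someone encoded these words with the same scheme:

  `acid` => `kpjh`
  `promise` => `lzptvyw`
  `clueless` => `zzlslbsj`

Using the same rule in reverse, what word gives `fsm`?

fly

The output letters match the input read backwards, each shifted +7: acid reversed is dica. The word is reversed, then every letter is shifted forward by 7.
Decoding fsm: shift back: f−7=y, s−7=l, m−7=f → ylf; then reverse → fly.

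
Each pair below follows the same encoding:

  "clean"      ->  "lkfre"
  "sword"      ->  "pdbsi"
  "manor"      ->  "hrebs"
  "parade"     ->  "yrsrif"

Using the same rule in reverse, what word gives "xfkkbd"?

c(2)→l(11) and l(11)→k(10) fit y≡23x+17 (mod 26); the inverse of 23 mod 26 is 17. Treating letters as 0–25, the rule is x ↦ 23x + 17 (mod 26).
Reversing it on xfkkbd: x(23)→17·(23−17)≡24=y; f(5)→17·(5−17)≡4=e; k(10)→17·(10−17)≡11=l; k(10)→17·(10−17)≡11=l; b(1)→17·(1−17)≡14=o; d(3)→17·(3−17)≡22=w (all mod 26).

yellow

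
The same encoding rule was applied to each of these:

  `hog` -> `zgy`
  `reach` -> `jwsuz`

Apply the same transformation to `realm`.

jwsde

Every letter moves 18 places later in the alphabet, wrapping around z→a.
On realm: r+18=j, e+18=w, a+18=s, l+18=d, m+18=e.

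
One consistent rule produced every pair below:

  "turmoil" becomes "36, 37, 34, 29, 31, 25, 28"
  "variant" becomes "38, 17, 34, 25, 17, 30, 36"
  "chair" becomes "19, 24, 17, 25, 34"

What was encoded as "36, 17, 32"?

tap

t is letter #20 and maps to 36: an offset of 16. Letters become their 1-based position plus 16 (so a→17, b→18, …).
Decoding 36, 17, 32: 36→(36−16)÷1=20=t, 17→(17−16)÷1=1=a, 32→(32−16)÷1=16=p.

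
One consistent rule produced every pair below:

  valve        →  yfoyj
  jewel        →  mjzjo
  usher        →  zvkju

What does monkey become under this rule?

The shift depends on letter class: consonant v→y is +3, but vowel a→f is +5. Vowels shift forward by 5 and consonants shift forward by 3.
For monkey: m(cons)+3=p, o(vowel)+5=t, n(cons)+3=q, k(cons)+3=n, e(vowel)+5=j, y(cons)+3=b.

ptqnjb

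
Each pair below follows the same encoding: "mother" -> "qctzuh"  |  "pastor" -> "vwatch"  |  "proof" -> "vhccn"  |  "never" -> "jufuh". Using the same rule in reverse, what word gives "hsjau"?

m(12)→q(16) and o(14)→c(2) fit y≡19x+22 (mod 26); the inverse of 19 mod 26 is 11. Treating letters as 0–25, the rule is x ↦ 19x + 22 (mod 26).
Undoing it on hsjau: h(7)→11·(7−22)≡17=r; s(18)→11·(18−22)≡8=i; j(9)→11·(9−22)≡13=n; a(0)→11·(0−22)≡18=s; u(20)→11·(20−22)≡4=e (all mod 26).

rinse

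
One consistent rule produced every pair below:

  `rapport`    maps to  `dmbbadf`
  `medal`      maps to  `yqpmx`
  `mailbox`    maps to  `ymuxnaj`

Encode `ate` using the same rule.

mfq

Compare letters: r→d is +12, a→m is +12, p→b is +12 — a constant shift. Every letter moves 12 places later in the alphabet, wrapping around z→a.
For ate: a+12=m, t+12=f, e+12=q.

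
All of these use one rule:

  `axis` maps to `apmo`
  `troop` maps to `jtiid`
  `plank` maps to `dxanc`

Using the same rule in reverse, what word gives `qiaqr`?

a(0)→a(0) and x(23)→p(15) fit y≡21x+0 (mod 26); the inverse of 21 mod 26 is 5. Treating letters as 0–25, the rule is x ↦ 21x + 0 (mod 26).
Decoding qiaqr: q(16)→5·(16−0)≡2=c; i(8)→5·(8−0)≡14=o; a(0)→5·(0−0)≡0=a; q(16)→5·(16−0)≡2=c; r(17)→5·(17−0)≡7=h (all mod 26).

coach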